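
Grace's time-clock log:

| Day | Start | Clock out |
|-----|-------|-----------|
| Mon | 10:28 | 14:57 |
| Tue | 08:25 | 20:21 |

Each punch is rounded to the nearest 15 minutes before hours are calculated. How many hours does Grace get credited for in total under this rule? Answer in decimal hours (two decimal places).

16.25 hours

Mon: in 10:28→10:30, out 14:57→15:00; 4 h 30 min
Tue: in 08:25→08:30, out 20:21→20:15; 11 h 45 min
Total credited: 16 h 15 min.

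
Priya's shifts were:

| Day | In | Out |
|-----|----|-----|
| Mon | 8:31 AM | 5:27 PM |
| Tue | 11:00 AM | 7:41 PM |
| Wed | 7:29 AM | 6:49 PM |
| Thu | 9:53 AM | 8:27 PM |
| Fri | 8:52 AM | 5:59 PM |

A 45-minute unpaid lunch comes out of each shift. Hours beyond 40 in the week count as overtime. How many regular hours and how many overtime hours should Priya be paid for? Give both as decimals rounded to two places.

Mon: 8:31 AM–5:27 PM = 8 h 56 min; less 45 min break → 8 h 11 min
Tue: 11:00 AM–7:41 PM = 8 h 41 min; less 45 min break → 7 h 56 min
Wed: 7:29 AM–6:49 PM = 11 h 20 min; less 45 min break → 10 h 35 min
Thu: 9:53 AM–8:27 PM = 10 h 34 min; less 45 min break → 9 h 49 min
Fri: 8:52 AM–5:59 PM = 9 h 7 min; less 45 min break → 8 h 22 min
Total worked: 44 h 53 min = 44.88 h.
Threshold 40 h → overtime 4 h 53 min, regular 40 h 0 min.

Regular 40.00 hours, overtime 4.88 hours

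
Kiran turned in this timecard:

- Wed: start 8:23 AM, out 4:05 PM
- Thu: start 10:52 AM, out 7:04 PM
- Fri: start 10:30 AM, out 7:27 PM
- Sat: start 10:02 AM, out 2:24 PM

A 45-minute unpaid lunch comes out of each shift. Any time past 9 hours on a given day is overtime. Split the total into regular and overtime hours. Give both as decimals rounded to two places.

Regular 26.22 hours, overtime 0.00 hours

Wed: 8:23 AM–4:05 PM = 7 h 42 min; less 45 min break → 6 h 57 min
Thu: 10:52 AM–7:04 PM = 8 h 12 min; less 45 min break → 7 h 27 min
Fri: 10:30 AM–7:27 PM = 8 h 57 min; less 45 min break → 8 h 12 min
Sat: 10:02 AM–2:24 PM = 4 h 22 min; less 45 min break → 3 h 37 min
Wed reg 6 h 57 min / OT 0 h 0 min; Thu reg 7 h 27 min / OT 0 h 0 min; Fri reg 8 h 12 min / OT 0 h 0 min; Sat reg 3 h 37 min / OT 0 h 0 min.
Totals: regular 26 h 13 min, overtime 0 h 0 min.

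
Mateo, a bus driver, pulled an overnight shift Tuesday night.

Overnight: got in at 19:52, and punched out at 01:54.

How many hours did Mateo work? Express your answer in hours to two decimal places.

Overnight: 19:52 → midnight = 4 h 8 min; midnight → 01:54 = 1 h 54 min; span 6 h 2 min

6.03 hours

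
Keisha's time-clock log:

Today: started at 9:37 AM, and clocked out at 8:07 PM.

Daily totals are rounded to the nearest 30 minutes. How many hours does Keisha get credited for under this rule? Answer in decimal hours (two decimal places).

Today: 9:37 AM–8:07 PM = 10 h 30 min → rounds to 10 h 30 min

10.50 hours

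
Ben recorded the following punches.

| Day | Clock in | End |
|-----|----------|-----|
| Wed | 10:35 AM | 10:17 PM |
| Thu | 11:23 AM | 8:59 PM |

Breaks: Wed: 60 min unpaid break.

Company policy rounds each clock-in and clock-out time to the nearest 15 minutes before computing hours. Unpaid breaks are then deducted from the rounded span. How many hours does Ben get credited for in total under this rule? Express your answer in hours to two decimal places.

Wed: in 10:35 AM→10:30 AM, out 10:17 PM→10:15 PM; 11 h 45 min − 60 min = 10 h 45 min
Thu: in 11:23 AM→11:30 AM, out 8:59 PM→9:00 PM; 9 h 30 min
Total credited: 20 h 15 min.

20.25 hours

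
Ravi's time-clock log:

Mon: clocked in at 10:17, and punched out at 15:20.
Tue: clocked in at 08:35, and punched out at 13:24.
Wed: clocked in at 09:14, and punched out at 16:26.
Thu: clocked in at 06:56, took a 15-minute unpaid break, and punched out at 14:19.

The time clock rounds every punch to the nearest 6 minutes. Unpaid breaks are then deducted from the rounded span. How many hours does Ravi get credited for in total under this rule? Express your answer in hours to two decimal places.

Mon: in 10:17→10:18, out 15:20→15:18; 5 h 0 min
Tue: in 08:35→08:36, out 13:24→13:24; 4 h 48 min
Wed: in 09:14→09:12, out 16:26→16:24; 7 h 12 min
Thu: in 06:56→06:54, out 14:19→14:18; 7 h 24 min − 15 min = 7 h 9 min
Total credited: 24 h 9 min.

24.15 hours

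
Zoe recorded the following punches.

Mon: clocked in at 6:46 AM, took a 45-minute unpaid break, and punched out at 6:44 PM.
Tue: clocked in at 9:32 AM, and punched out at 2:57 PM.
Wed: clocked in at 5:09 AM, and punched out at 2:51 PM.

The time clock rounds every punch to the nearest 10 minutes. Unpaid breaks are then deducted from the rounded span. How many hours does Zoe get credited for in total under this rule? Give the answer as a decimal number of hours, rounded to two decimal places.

Mon: in 6:46 AM→6:50 AM, out 6:44 PM→6:40 PM; 11 h 50 min − 45 min = 11 h 5 min
Tue: in 9:32 AM→9:30 AM, out 2:57 PM→3:00 PM; 5 h 30 min
Wed: in 5:09 AM→5:10 AM, out 2:51 PM→2:50 PM; 9 h 40 min
Total credited: 26 h 15 min.

26.25 hours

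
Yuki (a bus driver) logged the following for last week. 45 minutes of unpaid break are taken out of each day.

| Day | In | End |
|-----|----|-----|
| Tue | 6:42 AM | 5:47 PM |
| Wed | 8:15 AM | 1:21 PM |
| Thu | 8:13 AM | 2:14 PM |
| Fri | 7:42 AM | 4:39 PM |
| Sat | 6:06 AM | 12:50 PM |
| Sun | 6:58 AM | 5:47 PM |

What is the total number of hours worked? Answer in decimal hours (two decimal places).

44.20 hours

Tue: 6:42 AM–5:47 PM = 11 h 5 min; less 45 min break → 10 h 20 min
Wed: 8:15 AM–1:21 PM = 5 h 6 min; less 45 min break → 4 h 21 min
Thu: 8:13 AM–2:14 PM = 6 h 1 min; less 45 min break → 5 h 16 min
Fri: 7:42 AM–4:39 PM = 8 h 57 min; less 45 min break → 8 h 12 min
Sat: 6:06 AM–12:50 PM = 6 h 44 min; less 45 min break → 5 h 59 min
Sun: 6:58 AM–5:47 PM = 10 h 49 min; less 45 min break → 10 h 4 min
Total: 10 h 20 min + 4 h 21 min + 5 h 16 min + 8 h 12 min + 5 h 59 min + 10 h 4 min = 44 h 12 min.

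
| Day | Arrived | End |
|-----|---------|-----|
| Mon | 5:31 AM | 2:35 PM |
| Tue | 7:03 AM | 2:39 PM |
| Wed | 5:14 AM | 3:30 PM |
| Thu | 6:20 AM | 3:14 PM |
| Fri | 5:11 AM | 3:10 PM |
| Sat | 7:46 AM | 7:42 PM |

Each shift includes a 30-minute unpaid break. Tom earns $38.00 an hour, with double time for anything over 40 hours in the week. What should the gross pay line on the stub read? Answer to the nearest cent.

Mon: 5:31 AM–2:35 PM = 9 h 4 min; less 30 min break → 8 h 34 min
Tue: 7:03 AM–2:39 PM = 7 h 36 min; less 30 min break → 7 h 6 min
Wed: 5:14 AM–3:30 PM = 10 h 16 min; less 30 min break → 9 h 46 min
Thu: 6:20 AM–3:14 PM = 8 h 54 min; less 30 min break → 8 h 24 min
Fri: 5:11 AM–3:10 PM = 9 h 59 min; less 30 min break → 9 h 29 min
Sat: 7:46 AM–7:42 PM = 11 h 56 min; less 30 min break → 11 h 26 min
Total worked: 54 h 45 min = 3285 min.
Regular 40 h 0 min = 2400 min at $38.00/h; overtime 14 h 45 min = 885 min at $76.00/h.
Pay = (2400 × $38.00 + 885 × $76.00) ÷ 60 = $2641.00.

$2641.00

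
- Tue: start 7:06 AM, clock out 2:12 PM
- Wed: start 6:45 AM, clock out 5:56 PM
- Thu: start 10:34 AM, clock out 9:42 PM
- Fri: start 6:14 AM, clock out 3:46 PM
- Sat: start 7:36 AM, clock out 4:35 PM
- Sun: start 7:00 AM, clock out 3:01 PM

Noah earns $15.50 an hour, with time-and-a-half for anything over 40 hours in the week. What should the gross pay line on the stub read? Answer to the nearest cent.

$990.84

Tue: 7:06 AM–2:12 PM = 7 h 6 min
Wed: 6:45 AM–5:56 PM = 11 h 11 min
Thu: 10:34 AM–9:42 PM = 11 h 8 min
Fri: 6:14 AM–3:46 PM = 9 h 32 min
Sat: 7:36 AM–4:35 PM = 8 h 59 min
Sun: 7:00 AM–3:01 PM = 8 h 1 min
Total worked: 55 h 57 min = 3357 min.
Regular 40 h 0 min = 2400 min at $15.50/h; overtime 15 h 57 min = 957 min at $23.25/h.
Pay = (2400 × $15.50 + 957 × $23.25) ÷ 60 = $990.84.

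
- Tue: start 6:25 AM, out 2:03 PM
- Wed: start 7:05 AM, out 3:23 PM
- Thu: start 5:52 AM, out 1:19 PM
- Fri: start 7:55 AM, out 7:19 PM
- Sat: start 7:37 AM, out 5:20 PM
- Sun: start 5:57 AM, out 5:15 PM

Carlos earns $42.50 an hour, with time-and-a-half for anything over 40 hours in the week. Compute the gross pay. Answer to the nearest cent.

Tue: 6:25 AM–2:03 PM = 7 h 38 min
Wed: 7:05 AM–3:23 PM = 8 h 18 min
Thu: 5:52 AM–1:19 PM = 7 h 27 min
Fri: 7:55 AM–7:19 PM = 11 h 24 min
Sat: 7:37 AM–5:20 PM = 9 h 43 min
Sun: 5:57 AM–5:15 PM = 11 h 18 min
Total worked: 55 h 48 min = 3348 min.
Regular 40 h 0 min = 2400 min at $42.50/h; overtime 15 h 48 min = 948 min at $63.75/h.
Pay = (2400 × $42.50 + 948 × $63.75) ÷ 60 = $2707.25.

$2707.25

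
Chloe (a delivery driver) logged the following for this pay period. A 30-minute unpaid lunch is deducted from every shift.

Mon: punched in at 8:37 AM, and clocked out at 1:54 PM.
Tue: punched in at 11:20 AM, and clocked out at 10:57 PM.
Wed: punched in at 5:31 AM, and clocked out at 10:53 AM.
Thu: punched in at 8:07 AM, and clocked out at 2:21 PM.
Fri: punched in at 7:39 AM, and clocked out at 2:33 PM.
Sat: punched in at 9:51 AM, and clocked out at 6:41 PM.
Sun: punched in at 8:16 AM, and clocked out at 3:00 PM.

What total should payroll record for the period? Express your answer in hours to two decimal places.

47.47 hours

Mon: 8:37 AM–1:54 PM = 5 h 17 min; less 30 min break → 4 h 47 min
Tue: 11:20 AM–10:57 PM = 11 h 37 min; less 30 min break → 11 h 7 min
Wed: 5:31 AM–10:53 AM = 5 h 22 min; less 30 min break → 4 h 52 min
Thu: 8:07 AM–2:21 PM = 6 h 14 min; less 30 min break → 5 h 44 min
Fri: 7:39 AM–2:33 PM = 6 h 54 min; less 30 min break → 6 h 24 min
Sat: 9:51 AM–6:41 PM = 8 h 50 min; less 30 min break → 8 h 20 min
Sun: 8:16 AM–3:00 PM = 6 h 44 min; less 30 min break → 6 h 14 min
Total: 4 h 47 min + 11 h 7 min + 4 h 52 min + 5 h 44 min + 6 h 24 min + 8 h 20 min + 6 h 14 min = 47 h 28 min.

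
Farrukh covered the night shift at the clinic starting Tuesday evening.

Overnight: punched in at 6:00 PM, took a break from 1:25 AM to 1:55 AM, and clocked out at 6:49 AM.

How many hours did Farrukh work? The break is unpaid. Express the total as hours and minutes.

12 h 19 min

Overnight: 6:00 PM → midnight = 6 h 0 min; midnight → 6:49 AM = 6 h 49 min; span 12 h 49 min; less 30 min break → 12 h 19 min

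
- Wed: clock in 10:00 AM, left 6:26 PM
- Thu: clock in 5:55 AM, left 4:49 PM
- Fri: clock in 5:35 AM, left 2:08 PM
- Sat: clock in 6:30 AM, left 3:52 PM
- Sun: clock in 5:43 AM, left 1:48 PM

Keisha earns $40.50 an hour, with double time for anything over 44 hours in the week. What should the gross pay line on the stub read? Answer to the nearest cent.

Wed: 10:00 AM–6:26 PM = 8 h 26 min
Thu: 5:55 AM–4:49 PM = 10 h 54 min
Fri: 5:35 AM–2:08 PM = 8 h 33 min
Sat: 6:30 AM–3:52 PM = 9 h 22 min
Sun: 5:43 AM–1:48 PM = 8 h 5 min
Total worked: 45 h 20 min = 2720 min.
Regular 44 h 0 min = 2640 min at $40.50/h; overtime 1 h 20 min = 80 min at $81.00/h.
Pay = (2640 × $40.50 + 80 × $81.00) ÷ 60 = $1890.00.

$1890.00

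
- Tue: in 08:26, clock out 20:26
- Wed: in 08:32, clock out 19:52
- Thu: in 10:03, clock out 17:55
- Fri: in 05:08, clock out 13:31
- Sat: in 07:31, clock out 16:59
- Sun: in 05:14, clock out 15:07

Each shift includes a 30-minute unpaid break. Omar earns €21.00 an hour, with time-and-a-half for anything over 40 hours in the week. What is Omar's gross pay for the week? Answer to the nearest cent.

€1341.90

Tue: 08:26–20:26 = 12 h 0 min; less 30 min break → 11 h 30 min
Wed: 08:32–19:52 = 11 h 20 min; less 30 min break → 10 h 50 min
Thu: 10:03–17:55 = 7 h 52 min; less 30 min break → 7 h 22 min
Fri: 05:08–13:31 = 8 h 23 min; less 30 min break → 7 h 53 min
Sat: 07:31–16:59 = 9 h 28 min; less 30 min break → 8 h 58 min
Sun: 05:14–15:07 = 9 h 53 min; less 30 min break → 9 h 23 min
Total worked: 55 h 56 min = 3356 min.
Regular 40 h 0 min = 2400 min at €21.00/h; overtime 15 h 56 min = 956 min at €31.50/h.
Pay = (2400 × €21.00 + 956 × €31.50) ÷ 60 = €1341.90.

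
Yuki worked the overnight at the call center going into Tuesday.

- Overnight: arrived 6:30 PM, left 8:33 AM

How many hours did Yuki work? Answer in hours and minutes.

14 h 3 min

Overnight: 6:30 PM → midnight = 5 h 30 min; midnight → 8:33 AM = 8 h 33 min; span 14 h 3 min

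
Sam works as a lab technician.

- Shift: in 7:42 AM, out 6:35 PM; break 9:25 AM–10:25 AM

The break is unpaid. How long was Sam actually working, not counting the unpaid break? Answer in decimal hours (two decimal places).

9.88 hours

Shift: 7:42 AM–6:35 PM = 10 h 53 min; less 60 min break → 9 h 53 min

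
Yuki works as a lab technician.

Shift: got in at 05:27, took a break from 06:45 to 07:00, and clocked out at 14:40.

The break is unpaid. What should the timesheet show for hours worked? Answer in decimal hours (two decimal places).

8.97 hours

Shift: 05:27–14:40 = 9 h 13 min; less 15 min break → 8 h 58 min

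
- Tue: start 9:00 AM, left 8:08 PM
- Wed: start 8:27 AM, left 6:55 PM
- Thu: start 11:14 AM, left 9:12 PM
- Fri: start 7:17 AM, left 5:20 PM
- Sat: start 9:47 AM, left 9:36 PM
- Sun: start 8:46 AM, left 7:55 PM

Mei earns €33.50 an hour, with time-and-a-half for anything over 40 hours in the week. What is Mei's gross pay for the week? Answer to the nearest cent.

Tue: 9:00 AM–8:08 PM = 11 h 8 min
Wed: 8:27 AM–6:55 PM = 10 h 28 min
Thu: 11:14 AM–9:12 PM = 9 h 58 min
Fri: 7:17 AM–5:20 PM = 10 h 3 min
Sat: 9:47 AM–9:36 PM = 11 h 49 min
Sun: 8:46 AM–7:55 PM = 11 h 9 min
Total worked: 64 h 35 min = 3875 min.
Regular 40 h 0 min = 2400 min at €33.50/h; overtime 24 h 35 min = 1475 min at €50.25/h.
Pay = (2400 × €33.50 + 1475 × €50.25) ÷ 60 = €2575.31.

€2575.31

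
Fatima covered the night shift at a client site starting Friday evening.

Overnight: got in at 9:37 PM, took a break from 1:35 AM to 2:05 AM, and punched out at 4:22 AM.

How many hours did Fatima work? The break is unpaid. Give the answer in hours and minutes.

6 h 15 min

Overnight: 9:37 PM → midnight = 2 h 23 min; midnight → 4:22 AM = 4 h 22 min; span 6 h 45 min; less 30 min break → 6 h 15 min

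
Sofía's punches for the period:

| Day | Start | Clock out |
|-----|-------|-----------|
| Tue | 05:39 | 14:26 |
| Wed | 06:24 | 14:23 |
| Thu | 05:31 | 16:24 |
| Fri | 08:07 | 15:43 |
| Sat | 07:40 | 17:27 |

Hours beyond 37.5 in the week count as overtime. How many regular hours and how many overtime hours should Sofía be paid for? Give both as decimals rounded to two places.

Tue: 05:39–14:26 = 8 h 47 min
Wed: 06:24–14:23 = 7 h 59 min
Thu: 05:31–16:24 = 10 h 53 min
Fri: 08:07–15:43 = 7 h 36 min
Sat: 07:40–17:27 = 9 h 47 min
Total worked: 45 h 2 min = 45.03 h.
Threshold 37.5 h → overtime 7 h 32 min, regular 37 h 30 min.

Regular 37.50 hours, overtime 7.53 hours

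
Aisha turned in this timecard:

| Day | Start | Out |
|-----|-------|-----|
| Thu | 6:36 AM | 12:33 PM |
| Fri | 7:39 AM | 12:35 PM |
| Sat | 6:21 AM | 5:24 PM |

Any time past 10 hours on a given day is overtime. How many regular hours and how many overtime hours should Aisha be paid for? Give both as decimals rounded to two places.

Thu: 6:36 AM–12:33 PM = 5 h 57 min
Fri: 7:39 AM–12:35 PM = 4 h 56 min
Sat: 6:21 AM–5:24 PM = 11 h 3 min
Thu reg 5 h 57 min / OT 0 h 0 min; Fri reg 4 h 56 min / OT 0 h 0 min; Sat reg 10 h 0 min / OT 1 h 3 min.
Totals: regular 20 h 53 min, overtime 1 h 3 min.

Regular 20.88 hours, overtime 1.05 hours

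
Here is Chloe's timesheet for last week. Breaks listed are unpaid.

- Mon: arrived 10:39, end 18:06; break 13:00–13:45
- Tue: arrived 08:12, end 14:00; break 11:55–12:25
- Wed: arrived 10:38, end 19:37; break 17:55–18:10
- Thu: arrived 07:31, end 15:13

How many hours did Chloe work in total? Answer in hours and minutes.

28 h 26 min

Mon: 10:39–18:06 = 7 h 27 min; less 45 min break → 6 h 42 min
Tue: 08:12–14:00 = 5 h 48 min; less 30 min break → 5 h 18 min
Wed: 10:38–19:37 = 8 h 59 min; less 15 min break → 8 h 44 min
Thu: 07:31–15:13 = 7 h 42 min
Total: 6 h 42 min + 5 h 18 min + 8 h 44 min + 7 h 42 min = 28 h 26 min.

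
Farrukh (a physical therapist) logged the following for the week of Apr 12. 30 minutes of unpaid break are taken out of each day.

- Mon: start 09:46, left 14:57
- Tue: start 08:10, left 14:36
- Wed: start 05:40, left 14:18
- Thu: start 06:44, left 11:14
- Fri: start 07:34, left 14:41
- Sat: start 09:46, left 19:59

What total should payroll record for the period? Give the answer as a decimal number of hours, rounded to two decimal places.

39.08 hours

Mon: 09:46–14:57 = 5 h 11 min; less 30 min break → 4 h 41 min
Tue: 08:10–14:36 = 6 h 26 min; less 30 min break → 5 h 56 min
Wed: 05:40–14:18 = 8 h 38 min; less 30 min break → 8 h 8 min
Thu: 06:44–11:14 = 4 h 30 min; less 30 min break → 4 h 0 min
Fri: 07:34–14:41 = 7 h 7 min; less 30 min break → 6 h 37 min
Sat: 09:46–19:59 = 10 h 13 min; less 30 min break → 9 h 43 min
Total: 4 h 41 min + 5 h 56 min + 8 h 8 min + 4 h 0 min + 6 h 37 min + 9 h 43 min = 39 h 5 min.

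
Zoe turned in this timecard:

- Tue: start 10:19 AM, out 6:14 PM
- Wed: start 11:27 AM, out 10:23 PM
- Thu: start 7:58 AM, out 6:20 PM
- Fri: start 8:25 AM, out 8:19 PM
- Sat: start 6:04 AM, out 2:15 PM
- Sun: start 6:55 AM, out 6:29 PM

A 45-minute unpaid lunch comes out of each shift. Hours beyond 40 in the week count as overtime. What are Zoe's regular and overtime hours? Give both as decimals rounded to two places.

Regular 40.00 hours, overtime 16.37 hours

Tue: 10:19 AM–6:14 PM = 7 h 55 min; less 45 min break → 7 h 10 min
Wed: 11:27 AM–10:23 PM = 10 h 56 min; less 45 min break → 10 h 11 min
Thu: 7:58 AM–6:20 PM = 10 h 22 min; less 45 min break → 9 h 37 min
Fri: 8:25 AM–8:19 PM = 11 h 54 min; less 45 min break → 11 h 9 min
Sat: 6:04 AM–2:15 PM = 8 h 11 min; less 45 min break → 7 h 26 min
Sun: 6:55 AM–6:29 PM = 11 h 34 min; less 45 min break → 10 h 49 min
Total worked: 56 h 22 min = 56.37 h.
Threshold 40 h → overtime 16 h 22 min, regular 40 h 0 min.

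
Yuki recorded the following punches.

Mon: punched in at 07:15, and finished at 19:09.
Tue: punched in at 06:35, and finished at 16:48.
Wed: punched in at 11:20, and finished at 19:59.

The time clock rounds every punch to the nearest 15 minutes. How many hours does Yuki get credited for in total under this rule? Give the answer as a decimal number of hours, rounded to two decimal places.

Mon: in 07:15→07:15, out 19:09→19:15; 12 h 0 min
Tue: in 06:35→06:30, out 16:48→16:45; 10 h 15 min
Wed: in 11:20→11:15, out 19:59→20:00; 8 h 45 min
Total credited: 31 h 0 min.

31.00 hours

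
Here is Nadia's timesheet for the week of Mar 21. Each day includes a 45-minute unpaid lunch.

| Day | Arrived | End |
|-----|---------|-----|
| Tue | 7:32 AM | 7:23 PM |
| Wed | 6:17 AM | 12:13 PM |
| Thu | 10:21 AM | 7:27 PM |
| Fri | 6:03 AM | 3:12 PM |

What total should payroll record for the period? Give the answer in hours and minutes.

33 h 2 min

Tue: 7:32 AM–7:23 PM = 11 h 51 min; less 45 min break → 11 h 6 min
Wed: 6:17 AM–12:13 PM = 5 h 56 min; less 45 min break → 5 h 11 min
Thu: 10:21 AM–7:27 PM = 9 h 6 min; less 45 min break → 8 h 21 min
Fri: 6:03 AM–3:12 PM = 9 h 9 min; less 45 min break → 8 h 24 min
Total: 11 h 6 min + 5 h 11 min + 8 h 21 min + 8 h 24 min = 33 h 2 min.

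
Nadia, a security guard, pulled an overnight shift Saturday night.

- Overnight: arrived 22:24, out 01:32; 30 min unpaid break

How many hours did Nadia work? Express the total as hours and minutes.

2 h 38 min

Overnight: 22:24 → midnight = 1 h 36 min; midnight → 01:32 = 1 h 32 min; span 3 h 8 min; less 30 min break → 2 h 38 min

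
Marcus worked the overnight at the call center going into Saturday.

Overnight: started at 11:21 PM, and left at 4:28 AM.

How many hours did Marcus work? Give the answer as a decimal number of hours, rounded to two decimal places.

Overnight: 11:21 PM → midnight = 0 h 39 min; midnight → 4:28 AM = 4 h 28 min; span 5 h 7 min

5.12 hours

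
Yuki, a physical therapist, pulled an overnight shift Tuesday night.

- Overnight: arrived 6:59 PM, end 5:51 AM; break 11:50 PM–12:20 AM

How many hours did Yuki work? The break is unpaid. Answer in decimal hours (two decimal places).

10.37 hours

Overnight: 6:59 PM → midnight = 5 h 1 min; midnight → 5:51 AM = 5 h 51 min; span 10 h 52 min; less 30 min break → 10 h 22 min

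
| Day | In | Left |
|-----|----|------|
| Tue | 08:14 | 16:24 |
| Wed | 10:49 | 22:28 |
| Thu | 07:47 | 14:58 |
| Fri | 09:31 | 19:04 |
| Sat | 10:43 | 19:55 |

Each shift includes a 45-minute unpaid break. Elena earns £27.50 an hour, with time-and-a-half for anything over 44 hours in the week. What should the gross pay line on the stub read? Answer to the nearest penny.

£1155.00

Tue: 08:14–16:24 = 8 h 10 min; less 45 min break → 7 h 25 min
Wed: 10:49–22:28 = 11 h 39 min; less 45 min break → 10 h 54 min
Thu: 07:47–14:58 = 7 h 11 min; less 45 min break → 6 h 26 min
Fri: 09:31–19:04 = 9 h 33 min; less 45 min break → 8 h 48 min
Sat: 10:43–19:55 = 9 h 12 min; less 45 min break → 8 h 27 min
Total worked: 42 h 0 min = 2520 min.
Regular 42 h 0 min = 2520 min at £27.50/h; overtime 0 h 0 min = 0 min at £41.25/h.
Pay = (2520 × £27.50 + 0 × £41.25) ÷ 60 = £1155.00.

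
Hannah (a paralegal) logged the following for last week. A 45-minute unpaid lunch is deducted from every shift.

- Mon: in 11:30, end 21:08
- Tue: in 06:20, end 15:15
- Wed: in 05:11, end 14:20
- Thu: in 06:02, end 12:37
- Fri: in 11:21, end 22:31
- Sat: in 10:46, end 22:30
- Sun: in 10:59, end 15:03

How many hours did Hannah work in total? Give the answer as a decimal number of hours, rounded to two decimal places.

56.00 hours

Mon: 11:30–21:08 = 9 h 38 min; less 45 min break → 8 h 53 min
Tue: 06:20–15:15 = 8 h 55 min; less 45 min break → 8 h 10 min
Wed: 05:11–14:20 = 9 h 9 min; less 45 min break → 8 h 24 min
Thu: 06:02–12:37 = 6 h 35 min; less 45 min break → 5 h 50 min
Fri: 11:21–22:31 = 11 h 10 min; less 45 min break → 10 h 25 min
Sat: 10:46–22:30 = 11 h 44 min; less 45 min break → 10 h 59 min
Sun: 10:59–15:03 = 4 h 4 min; less 45 min break → 3 h 19 min
Total: 8 h 53 min + 8 h 10 min + 8 h 24 min + 5 h 50 min + 10 h 25 min + 10 h 59 min + 3 h 19 min = 56 h 0 min.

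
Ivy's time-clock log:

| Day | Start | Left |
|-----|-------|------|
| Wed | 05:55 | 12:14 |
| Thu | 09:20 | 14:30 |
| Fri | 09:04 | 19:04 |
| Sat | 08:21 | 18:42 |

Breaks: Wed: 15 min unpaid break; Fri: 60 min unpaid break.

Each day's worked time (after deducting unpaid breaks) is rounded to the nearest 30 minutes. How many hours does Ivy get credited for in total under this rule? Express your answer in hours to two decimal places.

Wed: 05:55–12:14 = 6 h 19 min − 15 min = 6 h 4 min → rounds to 6 h 0 min
Thu: 09:20–14:30 = 5 h 10 min → rounds to 5 h 0 min
Fri: 09:04–19:04 = 10 h 0 min − 60 min = 9 h 0 min → rounds to 9 h 0 min
Sat: 08:21–18:42 = 10 h 21 min → rounds to 10 h 30 min
Total credited: 30 h 30 min.

30.50 hours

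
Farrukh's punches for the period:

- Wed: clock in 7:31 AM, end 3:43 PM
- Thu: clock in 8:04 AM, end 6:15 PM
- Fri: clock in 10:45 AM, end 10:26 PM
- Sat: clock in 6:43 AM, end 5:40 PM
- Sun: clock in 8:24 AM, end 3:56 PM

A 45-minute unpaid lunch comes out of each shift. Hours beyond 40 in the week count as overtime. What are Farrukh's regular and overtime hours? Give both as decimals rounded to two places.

Regular 40.00 hours, overtime 4.80 hours

Wed: 7:31 AM–3:43 PM = 8 h 12 min; less 45 min break → 7 h 27 min
Thu: 8:04 AM–6:15 PM = 10 h 11 min; less 45 min break → 9 h 26 min
Fri: 10:45 AM–10:26 PM = 11 h 41 min; less 45 min break → 10 h 56 min
Sat: 6:43 AM–5:40 PM = 10 h 57 min; less 45 min break → 10 h 12 min
Sun: 8:24 AM–3:56 PM = 7 h 32 min; less 45 min break → 6 h 47 min
Total worked: 44 h 48 min = 44.80 h.
Threshold 40 h → overtime 4 h 48 min, regular 40 h 0 min.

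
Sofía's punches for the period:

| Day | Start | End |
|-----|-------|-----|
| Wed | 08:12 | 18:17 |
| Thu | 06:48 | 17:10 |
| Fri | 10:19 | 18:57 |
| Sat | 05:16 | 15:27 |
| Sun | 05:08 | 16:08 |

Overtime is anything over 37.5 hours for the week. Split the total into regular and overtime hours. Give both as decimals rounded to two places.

Wed: 08:12–18:17 = 10 h 5 min
Thu: 06:48–17:10 = 10 h 22 min
Fri: 10:19–18:57 = 8 h 38 min
Sat: 05:16–15:27 = 10 h 11 min
Sun: 05:08–16:08 = 11 h 0 min
Total worked: 50 h 16 min = 50.27 h.
Threshold 37.5 h → overtime 12 h 46 min, regular 37 h 30 min.

Regular 37.50 hours, overtime 12.77 hours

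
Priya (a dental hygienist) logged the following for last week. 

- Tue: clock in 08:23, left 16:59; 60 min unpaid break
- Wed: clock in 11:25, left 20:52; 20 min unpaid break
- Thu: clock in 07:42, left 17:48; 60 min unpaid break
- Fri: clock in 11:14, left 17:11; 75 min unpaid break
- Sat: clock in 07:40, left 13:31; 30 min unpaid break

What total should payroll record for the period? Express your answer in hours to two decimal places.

35.87 hours

Tue: 08:23–16:59 = 8 h 36 min; less 60 min break → 7 h 36 min
Wed: 11:25–20:52 = 9 h 27 min; less 20 min break → 9 h 7 min
Thu: 07:42–17:48 = 10 h 6 min; less 60 min break → 9 h 6 min
Fri: 11:14–17:11 = 5 h 57 min; less 75 min break → 4 h 42 min
Sat: 07:40–13:31 = 5 h 51 min; less 30 min break → 5 h 21 min
Total: 7 h 36 min + 9 h 7 min + 9 h 6 min + 4 h 42 min + 5 h 21 min = 35 h 52 min.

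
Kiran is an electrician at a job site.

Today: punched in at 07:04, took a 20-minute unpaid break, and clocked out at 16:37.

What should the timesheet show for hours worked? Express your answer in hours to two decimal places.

Today: 07:04–16:37 = 9 h 33 min; less 20 min break → 9 h 13 min

9.22 hours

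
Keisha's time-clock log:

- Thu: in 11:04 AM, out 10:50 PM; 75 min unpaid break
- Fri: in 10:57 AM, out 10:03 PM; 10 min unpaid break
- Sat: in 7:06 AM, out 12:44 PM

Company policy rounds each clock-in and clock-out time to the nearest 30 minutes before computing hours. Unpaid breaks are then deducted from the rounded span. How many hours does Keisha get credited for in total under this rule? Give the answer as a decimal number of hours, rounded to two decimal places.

Thu: in 11:04 AM→11:00 AM, out 10:50 PM→11:00 PM; 12 h 0 min − 75 min = 10 h 45 min
Fri: in 10:57 AM→11:00 AM, out 10:03 PM→10:00 PM; 11 h 0 min − 10 min = 10 h 50 min
Sat: in 7:06 AM→7:00 AM, out 12:44 PM→12:30 PM; 5 h 30 min
Total credited: 27 h 5 min.

27.08 hours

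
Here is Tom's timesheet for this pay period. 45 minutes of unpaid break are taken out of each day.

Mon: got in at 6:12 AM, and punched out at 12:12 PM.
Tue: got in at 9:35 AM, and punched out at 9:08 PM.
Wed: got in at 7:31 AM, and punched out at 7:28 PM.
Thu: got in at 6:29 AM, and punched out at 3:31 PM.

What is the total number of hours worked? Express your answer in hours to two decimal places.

35.53 hours

Mon: 6:12 AM–12:12 PM = 6 h 0 min; less 45 min break → 5 h 15 min
Tue: 9:35 AM–9:08 PM = 11 h 33 min; less 45 min break → 10 h 48 min
Wed: 7:31 AM–7:28 PM = 11 h 57 min; less 45 min break → 11 h 12 min
Thu: 6:29 AM–3:31 PM = 9 h 2 min; less 45 min break → 8 h 17 min
Total: 5 h 15 min + 10 h 48 min + 11 h 12 min + 8 h 17 min = 35 h 32 min.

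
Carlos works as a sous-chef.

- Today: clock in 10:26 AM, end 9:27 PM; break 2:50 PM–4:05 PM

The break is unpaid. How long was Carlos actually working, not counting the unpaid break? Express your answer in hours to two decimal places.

Today: 10:26 AM–9:27 PM = 11 h 1 min; less 75 min break → 9 h 46 min

9.77 hours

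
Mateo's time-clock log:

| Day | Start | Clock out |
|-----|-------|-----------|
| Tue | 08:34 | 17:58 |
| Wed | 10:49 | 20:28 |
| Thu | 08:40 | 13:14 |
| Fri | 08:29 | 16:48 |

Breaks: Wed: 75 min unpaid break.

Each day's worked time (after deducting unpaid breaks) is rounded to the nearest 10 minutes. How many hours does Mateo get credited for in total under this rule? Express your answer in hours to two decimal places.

30.50 hours

Tue: 08:34–17:58 = 9 h 24 min → rounds to 9 h 20 min
Wed: 10:49–20:28 = 9 h 39 min − 75 min = 8 h 24 min → rounds to 8 h 20 min
Thu: 08:40–13:14 = 4 h 34 min → rounds to 4 h 30 min
Fri: 08:29–16:48 = 8 h 19 min → rounds to 8 h 20 min
Total credited: 30 h 30 min.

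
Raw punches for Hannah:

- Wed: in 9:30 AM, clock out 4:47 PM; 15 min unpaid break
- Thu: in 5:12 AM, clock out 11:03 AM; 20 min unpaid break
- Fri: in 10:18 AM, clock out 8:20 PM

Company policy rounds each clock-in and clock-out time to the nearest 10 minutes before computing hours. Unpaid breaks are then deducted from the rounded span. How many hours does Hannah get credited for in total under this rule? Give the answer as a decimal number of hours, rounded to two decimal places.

Wed: in 9:30 AM→9:30 AM, out 4:47 PM→4:50 PM; 7 h 20 min − 15 min = 7 h 5 min
Thu: in 5:12 AM→5:10 AM, out 11:03 AM→11:00 AM; 5 h 50 min − 20 min = 5 h 30 min
Fri: in 10:18 AM→10:20 AM, out 8:20 PM→8:20 PM; 10 h 0 min
Total credited: 22 h 35 min.

22.58 hours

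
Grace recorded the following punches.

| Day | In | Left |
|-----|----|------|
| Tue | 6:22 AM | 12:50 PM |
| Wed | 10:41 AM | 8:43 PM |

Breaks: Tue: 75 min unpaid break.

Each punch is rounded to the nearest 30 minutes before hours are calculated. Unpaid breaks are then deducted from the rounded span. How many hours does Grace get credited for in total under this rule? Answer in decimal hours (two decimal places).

15.25 hours

Tue: in 6:22 AM→6:30 AM, out 12:50 PM→1:00 PM; 6 h 30 min − 75 min = 5 h 15 min
Wed: in 10:41 AM→10:30 AM, out 8:43 PM→8:30 PM; 10 h 0 min
Total credited: 15 h 15 min.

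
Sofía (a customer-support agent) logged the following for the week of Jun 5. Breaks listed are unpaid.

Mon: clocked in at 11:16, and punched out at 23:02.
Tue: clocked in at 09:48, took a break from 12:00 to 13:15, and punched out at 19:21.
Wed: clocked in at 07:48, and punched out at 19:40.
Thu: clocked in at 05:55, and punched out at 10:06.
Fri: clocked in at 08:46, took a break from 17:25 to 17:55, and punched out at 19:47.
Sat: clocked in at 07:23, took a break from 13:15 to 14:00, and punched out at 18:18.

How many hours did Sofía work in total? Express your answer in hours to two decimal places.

Mon: 11:16–23:02 = 11 h 46 min
Tue: 09:48–19:21 = 9 h 33 min; less 75 min break → 8 h 18 min
Wed: 07:48–19:40 = 11 h 52 min
Thu: 05:55–10:06 = 4 h 11 min
Fri: 08:46–19:47 = 11 h 1 min; less 30 min break → 10 h 31 min
Sat: 07:23–18:18 = 10 h 55 min; less 45 min break → 10 h 10 min
Total: 11 h 46 min + 8 h 18 min + 11 h 52 min + 4 h 11 min + 10 h 31 min + 10 h 10 min = 56 h 48 min.

56.80 hours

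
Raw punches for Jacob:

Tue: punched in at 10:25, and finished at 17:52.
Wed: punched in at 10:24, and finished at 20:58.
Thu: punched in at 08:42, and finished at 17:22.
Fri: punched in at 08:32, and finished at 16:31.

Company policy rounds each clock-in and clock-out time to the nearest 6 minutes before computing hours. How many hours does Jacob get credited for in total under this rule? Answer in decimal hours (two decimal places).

Tue: in 10:25→10:24, out 17:52→17:54; 7 h 30 min
Wed: in 10:24→10:24, out 20:58→21:00; 10 h 36 min
Thu: in 08:42→08:42, out 17:22→17:24; 8 h 42 min
Fri: in 08:32→08:30, out 16:31→16:30; 8 h 0 min
Total credited: 34 h 48 min.

34.80 hours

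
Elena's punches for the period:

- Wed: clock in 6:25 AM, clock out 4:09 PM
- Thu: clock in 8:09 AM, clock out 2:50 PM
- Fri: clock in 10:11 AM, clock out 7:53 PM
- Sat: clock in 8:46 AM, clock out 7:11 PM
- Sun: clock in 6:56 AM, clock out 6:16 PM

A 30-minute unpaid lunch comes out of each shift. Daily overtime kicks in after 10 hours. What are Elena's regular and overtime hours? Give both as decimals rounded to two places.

Wed: 6:25 AM–4:09 PM = 9 h 44 min; less 30 min break → 9 h 14 min
Thu: 8:09 AM–2:50 PM = 6 h 41 min; less 30 min break → 6 h 11 min
Fri: 10:11 AM–7:53 PM = 9 h 42 min; less 30 min break → 9 h 12 min
Sat: 8:46 AM–7:11 PM = 10 h 25 min; less 30 min break → 9 h 55 min
Sun: 6:56 AM–6:16 PM = 11 h 20 min; less 30 min break → 10 h 50 min
Wed reg 9 h 14 min / OT 0 h 0 min; Thu reg 6 h 11 min / OT 0 h 0 min; Fri reg 9 h 12 min / OT 0 h 0 min; Sat reg 9 h 55 min / OT 0 h 0 min; Sun reg 10 h 0 min / OT 0 h 50 min.
Totals: regular 44 h 32 min, overtime 0 h 50 min.

Regular 44.53 hours, overtime 0.83 hours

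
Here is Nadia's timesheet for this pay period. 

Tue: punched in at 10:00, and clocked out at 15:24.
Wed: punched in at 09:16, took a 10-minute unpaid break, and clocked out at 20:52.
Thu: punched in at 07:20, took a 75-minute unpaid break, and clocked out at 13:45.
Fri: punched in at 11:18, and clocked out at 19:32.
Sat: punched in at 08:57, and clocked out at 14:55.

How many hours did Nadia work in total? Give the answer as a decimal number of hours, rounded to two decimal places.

36.20 hours

Tue: 10:00–15:24 = 5 h 24 min
Wed: 09:16–20:52 = 11 h 36 min; less 10 min break → 11 h 26 min
Thu: 07:20–13:45 = 6 h 25 min; less 75 min break → 5 h 10 min
Fri: 11:18–19:32 = 8 h 14 min
Sat: 08:57–14:55 = 5 h 58 min
Total: 5 h 24 min + 11 h 26 min + 5 h 10 min + 8 h 14 min + 5 h 58 min = 36 h 12 min.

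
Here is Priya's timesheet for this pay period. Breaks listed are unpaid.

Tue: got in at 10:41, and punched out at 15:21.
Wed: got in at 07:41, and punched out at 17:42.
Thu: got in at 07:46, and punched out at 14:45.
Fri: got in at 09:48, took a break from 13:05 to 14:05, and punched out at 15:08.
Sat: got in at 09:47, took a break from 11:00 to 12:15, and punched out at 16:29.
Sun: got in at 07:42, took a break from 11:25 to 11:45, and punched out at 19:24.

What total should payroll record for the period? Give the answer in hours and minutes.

42 h 49 min

Tue: 10:41–15:21 = 4 h 40 min
Wed: 07:41–17:42 = 10 h 1 min
Thu: 07:46–14:45 = 6 h 59 min
Fri: 09:48–15:08 = 5 h 20 min; less 60 min break → 4 h 20 min
Sat: 09:47–16:29 = 6 h 42 min; less 75 min break → 5 h 27 min
Sun: 07:42–19:24 = 11 h 42 min; less 20 min break → 11 h 22 min
Total: 4 h 40 min + 10 h 1 min + 6 h 59 min + 4 h 20 min + 5 h 27 min + 11 h 22 min = 42 h 49 min.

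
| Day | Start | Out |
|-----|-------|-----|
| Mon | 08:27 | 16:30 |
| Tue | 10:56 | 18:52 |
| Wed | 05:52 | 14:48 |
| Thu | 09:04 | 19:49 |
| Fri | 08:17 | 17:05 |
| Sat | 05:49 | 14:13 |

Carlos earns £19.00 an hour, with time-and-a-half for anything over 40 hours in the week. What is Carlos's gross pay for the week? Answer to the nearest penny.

Mon: 08:27–16:30 = 8 h 3 min
Tue: 10:56–18:52 = 7 h 56 min
Wed: 05:52–14:48 = 8 h 56 min
Thu: 09:04–19:49 = 10 h 45 min
Fri: 08:17–17:05 = 8 h 48 min
Sat: 05:49–14:13 = 8 h 24 min
Total worked: 52 h 52 min = 3172 min.
Regular 40 h 0 min = 2400 min at £19.00/h; overtime 12 h 52 min = 772 min at £28.50/h.
Pay = (2400 × £19.00 + 772 × £28.50) ÷ 60 = £1126.70.

£1126.70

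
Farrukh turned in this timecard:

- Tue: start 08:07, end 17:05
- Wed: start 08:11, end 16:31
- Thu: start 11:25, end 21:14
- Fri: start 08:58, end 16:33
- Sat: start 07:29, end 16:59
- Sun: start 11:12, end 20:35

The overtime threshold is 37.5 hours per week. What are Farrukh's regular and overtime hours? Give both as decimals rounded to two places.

Regular 37.50 hours, overtime 16.08 hours

Tue: 08:07–17:05 = 8 h 58 min
Wed: 08:11–16:31 = 8 h 20 min
Thu: 11:25–21:14 = 9 h 49 min
Fri: 08:58–16:33 = 7 h 35 min
Sat: 07:29–16:59 = 9 h 30 min
Sun: 11:12–20:35 = 9 h 23 min
Total worked: 53 h 35 min = 53.58 h.
Threshold 37.5 h → overtime 16 h 5 min, regular 37 h 30 min.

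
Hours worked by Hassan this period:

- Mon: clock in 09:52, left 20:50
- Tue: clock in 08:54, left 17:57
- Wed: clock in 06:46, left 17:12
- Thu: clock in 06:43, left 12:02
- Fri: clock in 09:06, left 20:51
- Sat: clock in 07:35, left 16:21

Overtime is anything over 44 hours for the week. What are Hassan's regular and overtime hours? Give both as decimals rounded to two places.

Mon: 09:52–20:50 = 10 h 58 min
Tue: 08:54–17:57 = 9 h 3 min
Wed: 06:46–17:12 = 10 h 26 min
Thu: 06:43–12:02 = 5 h 19 min
Fri: 09:06–20:51 = 11 h 45 min
Sat: 07:35–16:21 = 8 h 46 min
Total worked: 56 h 17 min = 56.28 h.
Threshold 44 h → overtime 12 h 17 min, regular 44 h 0 min.

Regular 44.00 hours, overtime 12.28 hours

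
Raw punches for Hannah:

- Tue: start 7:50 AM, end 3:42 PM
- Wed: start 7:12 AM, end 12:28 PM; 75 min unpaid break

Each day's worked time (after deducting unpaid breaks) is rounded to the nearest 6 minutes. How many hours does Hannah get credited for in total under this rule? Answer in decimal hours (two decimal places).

11.90 hours

Tue: 7:50 AM–3:42 PM = 7 h 52 min → rounds to 7 h 54 min
Wed: 7:12 AM–12:28 PM = 5 h 16 min − 75 min = 4 h 1 min → rounds to 4 h 0 min
Total credited: 11 h 54 min.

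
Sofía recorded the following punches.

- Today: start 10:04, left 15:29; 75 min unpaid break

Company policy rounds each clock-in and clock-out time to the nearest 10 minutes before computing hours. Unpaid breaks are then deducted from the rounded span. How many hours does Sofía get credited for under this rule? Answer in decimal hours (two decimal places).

4.25 hours

Today: in 10:04→10:00, out 15:29→15:30; 5 h 30 min − 75 min = 4 h 15 min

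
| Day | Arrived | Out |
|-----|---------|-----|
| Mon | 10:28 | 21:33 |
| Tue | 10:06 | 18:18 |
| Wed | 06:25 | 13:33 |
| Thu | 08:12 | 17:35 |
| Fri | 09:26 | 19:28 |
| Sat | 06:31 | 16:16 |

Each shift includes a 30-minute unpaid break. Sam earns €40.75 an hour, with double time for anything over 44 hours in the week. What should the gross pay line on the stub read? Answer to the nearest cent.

€2492.54

Mon: 10:28–21:33 = 11 h 5 min; less 30 min break → 10 h 35 min
Tue: 10:06–18:18 = 8 h 12 min; less 30 min break → 7 h 42 min
Wed: 06:25–13:33 = 7 h 8 min; less 30 min break → 6 h 38 min
Thu: 08:12–17:35 = 9 h 23 min; less 30 min break → 8 h 53 min
Fri: 09:26–19:28 = 10 h 2 min; less 30 min break → 9 h 32 min
Sat: 06:31–16:16 = 9 h 45 min; less 30 min break → 9 h 15 min
Total worked: 52 h 35 min = 3155 min.
Regular 44 h 0 min = 2640 min at €40.75/h; overtime 8 h 35 min = 515 min at €81.50/h.
Pay = (2640 × €40.75 + 515 × €81.50) ÷ 60 = €2492.54.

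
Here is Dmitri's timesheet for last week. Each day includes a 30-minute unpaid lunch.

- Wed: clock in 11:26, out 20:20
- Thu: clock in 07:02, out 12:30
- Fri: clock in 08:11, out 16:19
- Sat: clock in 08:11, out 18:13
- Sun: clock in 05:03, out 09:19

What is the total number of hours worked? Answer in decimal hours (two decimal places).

Wed: 11:26–20:20 = 8 h 54 min; less 30 min break → 8 h 24 min
Thu: 07:02–12:30 = 5 h 28 min; less 30 min break → 4 h 58 min
Fri: 08:11–16:19 = 8 h 8 min; less 30 min break → 7 h 38 min
Sat: 08:11–18:13 = 10 h 2 min; less 30 min break → 9 h 32 min
Sun: 05:03–09:19 = 4 h 16 min; less 30 min break → 3 h 46 min
Total: 8 h 24 min + 4 h 58 min + 7 h 38 min + 9 h 32 min + 3 h 46 min = 34 h 18 min.

34.30 hours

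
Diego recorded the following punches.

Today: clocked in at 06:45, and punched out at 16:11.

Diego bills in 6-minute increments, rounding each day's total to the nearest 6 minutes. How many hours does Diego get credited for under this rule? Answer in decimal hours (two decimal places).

9.40 hours

Today: 06:45–16:11 = 9 h 26 min → rounds to 9 h 24 min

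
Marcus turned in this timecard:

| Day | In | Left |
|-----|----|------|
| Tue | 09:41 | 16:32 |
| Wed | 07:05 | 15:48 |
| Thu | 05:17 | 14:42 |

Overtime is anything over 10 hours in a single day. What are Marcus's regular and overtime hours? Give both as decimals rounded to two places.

Regular 24.98 hours, overtime 0.00 hours

Tue: 09:41–16:32 = 6 h 51 min
Wed: 07:05–15:48 = 8 h 43 min
Thu: 05:17–14:42 = 9 h 25 min
Tue reg 6 h 51 min / OT 0 h 0 min; Wed reg 8 h 43 min / OT 0 h 0 min; Thu reg 9 h 25 min / OT 0 h 0 min.
Totals: regular 24 h 59 min, overtime 0 h 0 min.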